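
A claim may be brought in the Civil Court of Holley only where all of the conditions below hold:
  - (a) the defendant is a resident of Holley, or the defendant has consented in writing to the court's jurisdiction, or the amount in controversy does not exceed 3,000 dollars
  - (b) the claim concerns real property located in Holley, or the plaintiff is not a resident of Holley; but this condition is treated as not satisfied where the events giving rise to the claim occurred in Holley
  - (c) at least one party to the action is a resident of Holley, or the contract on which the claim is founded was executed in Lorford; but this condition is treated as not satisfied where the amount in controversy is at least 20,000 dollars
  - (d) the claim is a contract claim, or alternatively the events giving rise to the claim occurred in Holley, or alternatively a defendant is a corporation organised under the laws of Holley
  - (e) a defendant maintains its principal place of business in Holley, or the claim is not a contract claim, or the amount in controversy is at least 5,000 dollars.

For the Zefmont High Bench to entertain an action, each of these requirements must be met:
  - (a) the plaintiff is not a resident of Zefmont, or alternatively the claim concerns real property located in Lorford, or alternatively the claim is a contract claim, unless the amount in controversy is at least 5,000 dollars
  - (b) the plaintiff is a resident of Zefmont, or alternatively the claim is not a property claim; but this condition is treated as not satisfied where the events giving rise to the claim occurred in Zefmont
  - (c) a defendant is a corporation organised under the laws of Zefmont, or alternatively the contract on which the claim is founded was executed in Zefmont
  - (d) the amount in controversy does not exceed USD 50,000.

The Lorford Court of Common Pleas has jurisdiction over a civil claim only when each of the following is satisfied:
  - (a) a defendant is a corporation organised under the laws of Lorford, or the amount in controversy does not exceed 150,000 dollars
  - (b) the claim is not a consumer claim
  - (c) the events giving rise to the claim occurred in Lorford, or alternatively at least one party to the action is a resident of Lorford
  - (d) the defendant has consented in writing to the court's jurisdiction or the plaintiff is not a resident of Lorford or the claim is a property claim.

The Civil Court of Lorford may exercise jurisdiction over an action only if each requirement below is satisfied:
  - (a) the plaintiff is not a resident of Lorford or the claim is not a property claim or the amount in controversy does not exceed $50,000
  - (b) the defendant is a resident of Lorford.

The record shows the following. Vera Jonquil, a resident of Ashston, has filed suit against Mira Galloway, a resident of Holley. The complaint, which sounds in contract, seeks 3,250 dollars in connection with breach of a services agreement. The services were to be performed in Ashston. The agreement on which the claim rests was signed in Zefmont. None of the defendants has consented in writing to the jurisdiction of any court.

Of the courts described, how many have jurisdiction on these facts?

1

The Civil Court of Holley:
  (a) The defendant resides in Holley — that alternative is enough. Satisfied.
  (b) The plaintiff resides in Ashston, which is not Holley, so this disjunct is met. The exception is not triggered, since the operative events occurred in Ashston, not Holley. Satisfied.
  (c) Mira Galloway resides in Holley, so this disjunct is met. And the carve-out is inapplicable — the amount in controversy is $3,250, below the 20,000 dollars floor. Condition met.
  (d) The claim is a contract claim, so this disjunct is met. Satisfied.
  (e) No defendant is a corporation; the claim is a contract claim; the amount in controversy is $3,250, below the USD 5,000 floor — no alternative holds. Fails.
  → Not every requirement is met — no jurisdiction.
The Zefmont High Bench:
  (a) The plaintiff resides in Ashston, which is not Zefmont — that alternative is enough. Satisfied.
  (b) The claim is a contract claim, not a property claim, so this disjunct is met. And the carve-out is inapplicable — the operative events occurred in Ashston, not Zefmont. Condition met.
  (c) The contract was executed in Zefmont, so one alternative holds. Met.
  (d) The amount in controversy is $3,250, within the $50,000 ceiling. Met.
  → Every requirement is satisfied — jurisdiction.
The Lorford Court of Common Pleas:
  (a) The amount in controversy is USD 3,250, within the USD 150,000 ceiling, so one alternative holds. Met.
  (b) The claim is a contract claim, not a consumer claim. Condition met.
  (c) The operative events occurred in Ashston, not Lorford; no party resides in Lorford — none of the alternatives is met. Condition not met.
  (d) The plaintiff resides in Ashston, which is not Lorford — that alternative is enough. Condition met.
  → No jurisdiction.
The Civil Court of Lorford:
  (a) The plaintiff resides in Ashston, which is not Lorford, which satisfies one of the alternatives. Condition met.
  (b) The defendant resides in Holley, not Lorford. Not met.
  → The court lacks jurisdiction.
Courts with jurisdiction: the Zefmont High Bench — 1 in total.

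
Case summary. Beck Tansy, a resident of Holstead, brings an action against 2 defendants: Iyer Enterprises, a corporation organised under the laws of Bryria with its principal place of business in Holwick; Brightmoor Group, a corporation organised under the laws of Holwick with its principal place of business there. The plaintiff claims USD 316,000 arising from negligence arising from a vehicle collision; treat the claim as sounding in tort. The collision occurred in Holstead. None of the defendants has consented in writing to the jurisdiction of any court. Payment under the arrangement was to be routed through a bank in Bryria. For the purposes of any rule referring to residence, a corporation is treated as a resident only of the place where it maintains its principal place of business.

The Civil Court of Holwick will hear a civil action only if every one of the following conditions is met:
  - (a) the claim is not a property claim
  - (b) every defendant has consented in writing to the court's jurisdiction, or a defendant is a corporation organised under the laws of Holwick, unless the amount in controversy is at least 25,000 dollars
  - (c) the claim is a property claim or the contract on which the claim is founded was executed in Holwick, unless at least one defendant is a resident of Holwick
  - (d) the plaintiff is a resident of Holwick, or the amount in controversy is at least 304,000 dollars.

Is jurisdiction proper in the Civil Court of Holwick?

The Civil Court of Holwick:
  (a) The claim is a tort claim, not a property claim. Condition met.
  (b) Brightmoor Group is organised under the laws of Holwick — that alternative is enough. Condition met.
  (c) The claim is a tort claim, not a property claim; no contract (and hence no place of execution) is alleged — every alternative fails. The proviso rescues it, though: Iyer Enterprises resides in Holwick. Met.
  (d) The amount in controversy is 316,000 dollars, which meets the $304,000 floor, so this disjunct is met. Satisfied.
  → All conditions met; jurisdiction exists.

Yes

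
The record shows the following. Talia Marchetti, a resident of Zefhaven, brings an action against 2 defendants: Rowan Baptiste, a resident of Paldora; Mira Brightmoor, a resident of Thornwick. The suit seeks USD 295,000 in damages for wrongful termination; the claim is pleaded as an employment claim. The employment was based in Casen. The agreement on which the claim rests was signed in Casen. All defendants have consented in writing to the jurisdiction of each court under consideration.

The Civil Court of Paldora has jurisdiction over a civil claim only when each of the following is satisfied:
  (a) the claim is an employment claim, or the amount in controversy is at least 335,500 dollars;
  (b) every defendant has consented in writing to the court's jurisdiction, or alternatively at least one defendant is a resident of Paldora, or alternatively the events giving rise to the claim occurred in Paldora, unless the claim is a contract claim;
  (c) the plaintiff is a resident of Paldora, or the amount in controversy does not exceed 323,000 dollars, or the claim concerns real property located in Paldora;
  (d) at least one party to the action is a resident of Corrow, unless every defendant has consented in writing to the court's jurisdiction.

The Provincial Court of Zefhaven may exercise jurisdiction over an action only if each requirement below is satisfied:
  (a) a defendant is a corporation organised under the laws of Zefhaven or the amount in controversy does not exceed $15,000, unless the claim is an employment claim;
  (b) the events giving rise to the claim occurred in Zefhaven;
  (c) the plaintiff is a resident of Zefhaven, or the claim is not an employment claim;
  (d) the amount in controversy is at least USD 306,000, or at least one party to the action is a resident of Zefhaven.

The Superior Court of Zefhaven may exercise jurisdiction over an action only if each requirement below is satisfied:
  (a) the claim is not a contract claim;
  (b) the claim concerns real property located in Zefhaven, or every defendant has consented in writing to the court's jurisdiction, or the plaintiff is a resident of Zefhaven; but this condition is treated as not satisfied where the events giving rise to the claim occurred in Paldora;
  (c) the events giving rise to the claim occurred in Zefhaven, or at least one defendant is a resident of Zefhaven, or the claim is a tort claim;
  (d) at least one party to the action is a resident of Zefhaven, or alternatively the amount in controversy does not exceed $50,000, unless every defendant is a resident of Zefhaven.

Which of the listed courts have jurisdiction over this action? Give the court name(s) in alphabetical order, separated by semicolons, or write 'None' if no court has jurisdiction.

the Civil Court of Paldora

The Civil Court of Paldora:
  (a) The claim is an employment claim, which satisfies one of the alternatives. Satisfied.
  (b) Every defendant has filed written consent — that alternative is enough. Satisfied.
  (c) The amount in controversy is 295,000 dollars, within the USD 323,000 ceiling, which satisfies one of the alternatives. Met.
  (d) No party resides in Corrow. However, every defendant has filed written consent, so the 'unless' proviso supplies this condition. Met.
  → The court has jurisdiction.
The Provincial Court of Zefhaven:
  (a) No defendant is a corporation; the amount in controversy is USD 295,000, above the 15,000 dollars ceiling — no alternative holds. The proviso rescues it, though: the claim is an employment claim. Condition met.
  (b) The operative events occurred in Casen, not Zefhaven. Condition not met.
  (c) The plaintiff resides in Zefhaven, which satisfies one of the alternatives. Met.
  (d) Talia Marchetti resides in Zefhaven, so this disjunct is met. Satisfied.
  → No jurisdiction.
The Superior Court of Zefhaven:
  (a) The claim is an employment claim, not a contract claim. Satisfied.
  (b) Every defendant has filed written consent, which satisfies one of the alternatives. And the carve-out is inapplicable — the operative events occurred in Casen, not Paldora. Met.
  (c) The operative events occurred in Casen, not Zefhaven; no defendant resides in Zefhaven (they reside in Paldora, Thornwick); the claim is an employment claim, not a tort claim — no alternative holds. Not satisfied.
  (d) Talia Marchetti resides in Zefhaven, so one alternative holds. Met.
  → At least one condition fails; no jurisdiction.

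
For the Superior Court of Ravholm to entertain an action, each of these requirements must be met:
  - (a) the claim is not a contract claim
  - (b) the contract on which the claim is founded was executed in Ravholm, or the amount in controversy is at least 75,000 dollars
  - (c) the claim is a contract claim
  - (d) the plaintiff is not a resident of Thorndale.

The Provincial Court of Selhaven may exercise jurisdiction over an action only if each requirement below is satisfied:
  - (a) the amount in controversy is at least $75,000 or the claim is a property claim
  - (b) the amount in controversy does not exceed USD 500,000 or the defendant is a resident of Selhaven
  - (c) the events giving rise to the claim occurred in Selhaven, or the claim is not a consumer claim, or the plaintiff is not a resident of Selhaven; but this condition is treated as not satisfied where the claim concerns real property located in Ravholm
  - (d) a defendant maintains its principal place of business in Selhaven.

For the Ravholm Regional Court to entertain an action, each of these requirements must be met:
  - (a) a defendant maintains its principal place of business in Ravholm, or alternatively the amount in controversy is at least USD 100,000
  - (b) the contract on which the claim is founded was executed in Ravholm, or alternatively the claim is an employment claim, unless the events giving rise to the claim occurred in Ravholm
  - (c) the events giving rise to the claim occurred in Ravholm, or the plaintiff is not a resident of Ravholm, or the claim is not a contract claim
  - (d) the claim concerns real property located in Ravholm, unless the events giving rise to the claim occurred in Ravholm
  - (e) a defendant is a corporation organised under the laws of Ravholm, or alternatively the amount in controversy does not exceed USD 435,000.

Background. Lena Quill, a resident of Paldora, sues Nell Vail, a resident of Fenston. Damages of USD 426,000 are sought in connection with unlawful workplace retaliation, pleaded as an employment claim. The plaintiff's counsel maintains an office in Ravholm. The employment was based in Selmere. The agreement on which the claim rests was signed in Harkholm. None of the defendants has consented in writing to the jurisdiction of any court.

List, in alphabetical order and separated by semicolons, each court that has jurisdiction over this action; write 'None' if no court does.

None

The Superior Court of Ravholm:
  (a) The claim is an employment claim, not a contract claim. Met.
  (b) The amount in controversy is $426,000, which meets the USD 75,000 floor, so this disjunct is met. Met.
  (c) The claim is an employment claim, not a contract claim. Not satisfied.
  (d) The plaintiff resides in Paldora, which is not Thorndale. Met.
  → The court lacks jurisdiction.
The Provincial Court of Selhaven:
  (a) The amount in controversy is USD 426,000, which meets the 75,000 dollars floor, so one alternative holds. Satisfied.
  (b) The amount in controversy is $426,000, within the $500,000 ceiling, so this disjunct is met. Condition met.
  (c) The claim is an employment claim, not a consumer claim, which satisfies one of the alternatives. And the carve-out is inapplicable — the claim does not concern real property. Met.
  (d) No defendant is a corporation. Fails.
  → At least one condition fails; no jurisdiction.
The Ravholm Regional Court:
  (a) The amount in controversy is 426,000 dollars, which meets the $100,000 floor, so one alternative holds. Condition met.
  (b) The claim is an employment claim, so one alternative holds. Met.
  (c) The plaintiff resides in Paldora, which is not Ravholm, so this disjunct is met. Condition met.
  (d) The claim does not concern real property. And the operative events occurred in Selmere, not Ravholm, so the proviso does not save it. Not satisfied.
  (e) The amount in controversy is $426,000, within the USD 435,000 ceiling — that alternative is enough. Satisfied.
  → Not every requirement is met — no jurisdiction.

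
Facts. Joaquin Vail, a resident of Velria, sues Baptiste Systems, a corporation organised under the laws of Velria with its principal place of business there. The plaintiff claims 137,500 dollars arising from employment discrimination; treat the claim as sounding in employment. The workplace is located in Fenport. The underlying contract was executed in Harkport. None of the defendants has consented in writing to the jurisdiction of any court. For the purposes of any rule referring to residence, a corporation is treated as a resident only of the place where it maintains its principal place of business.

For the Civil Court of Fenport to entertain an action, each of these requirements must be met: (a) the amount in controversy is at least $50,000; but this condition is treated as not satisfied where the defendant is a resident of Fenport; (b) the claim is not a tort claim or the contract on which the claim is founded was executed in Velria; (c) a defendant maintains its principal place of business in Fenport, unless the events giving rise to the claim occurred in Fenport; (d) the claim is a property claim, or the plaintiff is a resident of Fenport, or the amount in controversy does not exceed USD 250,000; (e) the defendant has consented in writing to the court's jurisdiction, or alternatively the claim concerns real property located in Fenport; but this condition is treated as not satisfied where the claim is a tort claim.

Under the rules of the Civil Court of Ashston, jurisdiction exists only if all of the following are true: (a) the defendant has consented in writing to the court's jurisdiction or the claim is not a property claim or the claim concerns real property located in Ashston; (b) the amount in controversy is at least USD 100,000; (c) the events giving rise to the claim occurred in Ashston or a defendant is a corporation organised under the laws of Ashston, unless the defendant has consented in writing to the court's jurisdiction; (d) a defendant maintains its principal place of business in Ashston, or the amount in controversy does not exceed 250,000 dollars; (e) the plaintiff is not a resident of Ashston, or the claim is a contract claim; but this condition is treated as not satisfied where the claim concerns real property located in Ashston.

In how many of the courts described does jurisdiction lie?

0

The Civil Court of Fenport:
  (a) The amount in controversy is USD 137,500, which meets the USD 50,000 floor. The carve-out does not apply: the defendant resides in Velria, not Fenport. Satisfied.
  (b) The claim is an employment claim, not a tort claim, so this disjunct is met. Condition met.
  (c) The corporate defendant(s) have their principal place of business in Velria, not Fenport. However, the operative events occurred in Fenport, so the 'unless' proviso supplies this condition. Condition met.
  (d) The amount in controversy is 137,500 dollars, within the USD 250,000 ceiling — that alternative is enough. Condition met.
  (e) No such written consent has been filed; the claim does not concern real property — every alternative fails. Condition not met.
  → Not every requirement is met — no jurisdiction.
The Civil Court of Ashston:
  (a) The claim is an employment claim, not a property claim, so this disjunct is met. Condition met.
  (b) The amount in controversy is 137,500 dollars, which meets the USD 100,000 floor. Condition met.
  (c) The operative events occurred in Fenport, not Ashston; the corporate defendant(s) are organised in Velria, not Ashston — none of the alternatives is met. The proviso offers no rescue either, since no such written consent has been filed. Not satisfied.
  (d) The amount in controversy is USD 137,500, within the USD 250,000 ceiling, so this disjunct is met. Condition met.
  (e) The plaintiff resides in Velria, which is not Ashston, so one alternative holds. And the carve-out is inapplicable — the claim does not concern real property. Condition met.
  → No jurisdiction.
No court satisfies all of its conditions.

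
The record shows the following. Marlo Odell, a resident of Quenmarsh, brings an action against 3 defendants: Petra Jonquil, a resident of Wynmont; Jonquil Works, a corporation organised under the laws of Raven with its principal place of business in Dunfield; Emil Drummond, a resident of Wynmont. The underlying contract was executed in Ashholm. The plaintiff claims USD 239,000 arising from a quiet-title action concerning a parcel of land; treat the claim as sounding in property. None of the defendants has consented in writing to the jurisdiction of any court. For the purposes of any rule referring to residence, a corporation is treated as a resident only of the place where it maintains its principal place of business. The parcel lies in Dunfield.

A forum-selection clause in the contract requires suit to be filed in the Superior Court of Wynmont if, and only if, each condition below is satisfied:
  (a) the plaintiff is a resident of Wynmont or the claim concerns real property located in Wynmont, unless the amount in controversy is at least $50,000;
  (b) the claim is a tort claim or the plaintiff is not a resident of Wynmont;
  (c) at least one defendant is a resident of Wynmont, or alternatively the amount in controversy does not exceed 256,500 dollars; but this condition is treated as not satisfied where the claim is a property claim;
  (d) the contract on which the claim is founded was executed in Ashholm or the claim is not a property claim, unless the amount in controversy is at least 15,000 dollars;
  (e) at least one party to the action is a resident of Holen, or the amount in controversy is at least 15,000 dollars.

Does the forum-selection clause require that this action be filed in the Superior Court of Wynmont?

No

The Superior Court of Wynmont:
  (a) The plaintiff resides in Quenmarsh, not Wynmont; the property lies in Dunfield, not Wynmont — none of the alternatives is met. The proviso rescues it, though: the amount in controversy is USD 239,000, which meets the $50,000 floor. Satisfied.
  (b) The plaintiff resides in Quenmarsh, which is not Wynmont — that alternative is enough. Met.
  (c) Petra Jonquil resides in Wynmont — that alternative is enough. But the carve-out bites: the claim is a property claim. Not met.
  (d) The contract was executed in Ashholm — that alternative is enough. Met.
  (e) The amount in controversy is 239,000 dollars, which meets the $15,000 floor, which satisfies one of the alternatives. Met.
  → Forum clause is not triggered.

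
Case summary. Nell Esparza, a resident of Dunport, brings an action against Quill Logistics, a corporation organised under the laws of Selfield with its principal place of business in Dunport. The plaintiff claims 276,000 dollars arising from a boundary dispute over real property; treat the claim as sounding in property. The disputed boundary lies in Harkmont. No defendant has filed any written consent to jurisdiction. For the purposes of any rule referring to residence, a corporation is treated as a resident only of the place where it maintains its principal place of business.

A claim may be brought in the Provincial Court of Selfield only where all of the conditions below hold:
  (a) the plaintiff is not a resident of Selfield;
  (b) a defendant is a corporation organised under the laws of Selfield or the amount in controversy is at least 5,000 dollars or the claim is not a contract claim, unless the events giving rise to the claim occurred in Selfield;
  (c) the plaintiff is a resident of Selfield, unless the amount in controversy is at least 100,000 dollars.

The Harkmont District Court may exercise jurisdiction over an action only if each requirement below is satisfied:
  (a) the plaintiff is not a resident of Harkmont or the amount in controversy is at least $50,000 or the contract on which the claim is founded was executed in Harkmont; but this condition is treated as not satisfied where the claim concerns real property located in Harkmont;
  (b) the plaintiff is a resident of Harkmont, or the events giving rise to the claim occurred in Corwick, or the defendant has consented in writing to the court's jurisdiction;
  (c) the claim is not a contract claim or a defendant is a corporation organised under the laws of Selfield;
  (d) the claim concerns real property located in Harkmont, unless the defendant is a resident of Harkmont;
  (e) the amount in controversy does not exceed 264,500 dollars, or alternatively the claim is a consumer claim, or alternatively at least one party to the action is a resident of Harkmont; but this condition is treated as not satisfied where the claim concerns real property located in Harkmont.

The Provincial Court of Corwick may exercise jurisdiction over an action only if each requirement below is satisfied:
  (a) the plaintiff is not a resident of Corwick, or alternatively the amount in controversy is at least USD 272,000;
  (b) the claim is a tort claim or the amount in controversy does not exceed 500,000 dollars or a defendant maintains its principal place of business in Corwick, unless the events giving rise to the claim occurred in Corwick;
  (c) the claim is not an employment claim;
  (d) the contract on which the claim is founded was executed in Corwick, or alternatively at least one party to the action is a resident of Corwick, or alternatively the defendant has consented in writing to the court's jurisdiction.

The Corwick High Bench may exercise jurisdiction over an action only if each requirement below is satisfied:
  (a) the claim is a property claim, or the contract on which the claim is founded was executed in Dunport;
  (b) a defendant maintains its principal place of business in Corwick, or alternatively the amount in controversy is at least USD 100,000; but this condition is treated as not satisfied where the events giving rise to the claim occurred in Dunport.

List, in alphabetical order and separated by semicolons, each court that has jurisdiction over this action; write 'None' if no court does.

The Provincial Court of Selfield:
  (a) The plaintiff resides in Dunport, which is not Selfield. Satisfied.
  (b) Quill Logistics is organised under the laws of Selfield, so this disjunct is met. Condition met.
  (c) The plaintiff resides in Dunport, not Selfield. However, the amount in controversy is $276,000, which meets the $100,000 floor, so the 'unless' proviso supplies this condition. Condition met.
  → The court has jurisdiction.
The Harkmont District Court:
  (a) The plaintiff resides in Dunport, which is not Harkmont — that alternative is enough. However, the property lies in Harkmont, which falls within the stated exception and so defeats the condition. Not met.
  (b) The plaintiff resides in Dunport, not Harkmont; the operative events occurred in Harkmont, not Corwick; no such written consent has been filed — none of the alternatives is met. Not satisfied.
  (c) The claim is a property claim, not a contract claim, which satisfies one of the alternatives. Met.
  (d) The property lies in Harkmont. Condition met.
  (e) The amount in controversy is 276,000 dollars, above the USD 264,500 ceiling; the claim is a property claim, not a consumer claim; no party resides in Harkmont — every alternative fails. Not met.
  → At least one condition fails; no jurisdiction.
The Provincial Court of Corwick:
  (a) The plaintiff resides in Dunport, which is not Corwick, so this disjunct is met. Met.
  (b) The amount in controversy is 276,000 dollars, within the USD 500,000 ceiling, which satisfies one of the alternatives. Condition met.
  (c) The claim is a property claim, not an employment claim. Condition met.
  (d) No contract (and hence no place of execution) is alleged; no party resides in Corwick; no such written consent has been filed — no alternative holds. Condition not met.
  → No jurisdiction.
The Corwick High Bench:
  (a) The claim is a property claim — that alternative is enough. Met.
  (b) The amount in controversy is $276,000, which meets the $100,000 floor — that alternative is enough. The carve-out does not apply: the operative events occurred in Harkmont, not Dunport. Met.
  → All conditions met; jurisdiction exists.

the Corwick High Bench; the Provincial Court of Selfield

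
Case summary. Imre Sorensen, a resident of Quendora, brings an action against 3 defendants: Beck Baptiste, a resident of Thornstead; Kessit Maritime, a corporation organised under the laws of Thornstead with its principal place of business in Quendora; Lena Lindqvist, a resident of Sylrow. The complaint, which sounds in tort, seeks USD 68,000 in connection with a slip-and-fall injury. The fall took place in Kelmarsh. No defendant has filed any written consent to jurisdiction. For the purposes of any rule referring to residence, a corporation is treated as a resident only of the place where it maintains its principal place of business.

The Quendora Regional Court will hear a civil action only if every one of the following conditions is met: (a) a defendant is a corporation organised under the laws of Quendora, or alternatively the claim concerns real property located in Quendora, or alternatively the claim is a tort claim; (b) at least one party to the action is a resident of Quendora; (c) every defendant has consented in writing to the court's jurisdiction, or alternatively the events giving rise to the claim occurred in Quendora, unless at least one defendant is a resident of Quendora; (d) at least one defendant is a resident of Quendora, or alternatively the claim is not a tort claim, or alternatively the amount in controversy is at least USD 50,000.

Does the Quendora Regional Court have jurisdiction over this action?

The Quendora Regional Court:
  (a) The claim is a tort claim, so one alternative holds. Condition met.
  (b) Imre Sorensen resides in Quendora. Met.
  (c) No such written consent has been filed; the operative events occurred in Kelmarsh, not Quendora — none of the alternatives is met. The proviso rescues it, though: Kessit Maritime resides in Quendora. Satisfied.
  (d) Kessit Maritime resides in Quendora — that alternative is enough. Satisfied.
  → Jurisdiction lies.

Yes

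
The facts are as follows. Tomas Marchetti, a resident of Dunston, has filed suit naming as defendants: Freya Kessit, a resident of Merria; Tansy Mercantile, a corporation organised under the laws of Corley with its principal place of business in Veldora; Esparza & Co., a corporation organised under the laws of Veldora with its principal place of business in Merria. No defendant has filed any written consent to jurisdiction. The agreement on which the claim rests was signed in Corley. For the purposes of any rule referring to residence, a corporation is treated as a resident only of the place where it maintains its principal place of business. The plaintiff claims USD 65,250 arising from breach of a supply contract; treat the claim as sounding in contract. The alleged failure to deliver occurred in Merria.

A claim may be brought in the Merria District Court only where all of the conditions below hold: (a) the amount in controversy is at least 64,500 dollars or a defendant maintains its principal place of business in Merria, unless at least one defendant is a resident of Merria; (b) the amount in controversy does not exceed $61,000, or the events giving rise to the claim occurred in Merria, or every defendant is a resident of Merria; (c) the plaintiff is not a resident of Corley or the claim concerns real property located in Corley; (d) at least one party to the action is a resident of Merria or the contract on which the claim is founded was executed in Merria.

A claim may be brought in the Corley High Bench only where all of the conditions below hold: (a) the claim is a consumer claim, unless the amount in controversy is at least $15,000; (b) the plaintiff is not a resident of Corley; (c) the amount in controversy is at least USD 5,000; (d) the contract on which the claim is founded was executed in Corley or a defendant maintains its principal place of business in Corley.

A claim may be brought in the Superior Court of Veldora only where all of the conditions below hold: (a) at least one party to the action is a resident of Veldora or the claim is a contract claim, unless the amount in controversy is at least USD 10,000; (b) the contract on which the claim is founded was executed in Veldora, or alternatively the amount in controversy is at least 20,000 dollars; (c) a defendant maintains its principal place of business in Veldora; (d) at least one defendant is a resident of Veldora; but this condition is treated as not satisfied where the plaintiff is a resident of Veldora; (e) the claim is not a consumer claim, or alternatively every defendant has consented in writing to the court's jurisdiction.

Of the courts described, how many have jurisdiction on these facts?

3

The Merria District Court:
  (a) The amount in controversy is 65,250 dollars, which meets the 64,500 dollars floor — that alternative is enough. Met.
  (b) The operative events occurred in Merria, so this disjunct is met. Satisfied.
  (c) The plaintiff resides in Dunston, which is not Corley, so one alternative holds. Met.
  (d) Freya Kessit resides in Merria, which satisfies one of the alternatives. Condition met.
  → All conditions met; jurisdiction exists.
The Corley High Bench:
  (a) The claim is a contract claim, not a consumer claim. The proviso rescues it, though: the amount in controversy is 65,250 dollars, which meets the 15,000 dollars floor. Condition met.
  (b) The plaintiff resides in Dunston, which is not Corley. Met.
  (c) The amount in controversy is 65,250 dollars, which meets the USD 5,000 floor. Condition met.
  (d) The contract was executed in Corley, which satisfies one of the alternatives. Satisfied.
  → Jurisdiction lies.
The Superior Court of Veldora:
  (a) Tansy Mercantile resides in Veldora, so one alternative holds. Condition met.
  (b) The amount in controversy is USD 65,250, which meets the USD 20,000 floor, so this disjunct is met. Satisfied.
  (c) Tansy Mercantile has its principal place of business in Veldora. Satisfied.
  (d) Tansy Mercantile resides in Veldora. The carve-out does not apply: the plaintiff resides in Dunston, not Veldora. Satisfied.
  (e) The claim is a contract claim, not a consumer claim, so this disjunct is met. Met.
  → Jurisdiction lies.
Courts with jurisdiction: the Merria District Court, the Corley High Bench, the Superior Court of Veldora — 3 in total.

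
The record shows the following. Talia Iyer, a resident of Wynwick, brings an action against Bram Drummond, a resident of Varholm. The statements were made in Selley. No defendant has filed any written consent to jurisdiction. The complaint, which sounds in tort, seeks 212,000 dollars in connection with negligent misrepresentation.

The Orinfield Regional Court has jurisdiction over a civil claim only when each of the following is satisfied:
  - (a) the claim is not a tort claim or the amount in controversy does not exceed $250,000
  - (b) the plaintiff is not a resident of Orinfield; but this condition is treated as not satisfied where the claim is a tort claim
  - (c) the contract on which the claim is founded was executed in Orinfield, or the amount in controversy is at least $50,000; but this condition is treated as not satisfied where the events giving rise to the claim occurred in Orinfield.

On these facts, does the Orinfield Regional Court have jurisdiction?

No

The Orinfield Regional Court:
  (a) The amount in controversy is USD 212,000, within the 250,000 dollars ceiling, so this disjunct is met. Satisfied.
  (b) The plaintiff resides in Wynwick, which is not Orinfield. But the carve-out bites: the claim is a tort claim. Not satisfied.
  (c) The amount in controversy is 212,000 dollars, which meets the 50,000 dollars floor, which satisfies one of the alternatives. The exception is not triggered, since the operative events occurred in Selley, not Orinfield. Satisfied.
  → At least one condition fails; no jurisdiction.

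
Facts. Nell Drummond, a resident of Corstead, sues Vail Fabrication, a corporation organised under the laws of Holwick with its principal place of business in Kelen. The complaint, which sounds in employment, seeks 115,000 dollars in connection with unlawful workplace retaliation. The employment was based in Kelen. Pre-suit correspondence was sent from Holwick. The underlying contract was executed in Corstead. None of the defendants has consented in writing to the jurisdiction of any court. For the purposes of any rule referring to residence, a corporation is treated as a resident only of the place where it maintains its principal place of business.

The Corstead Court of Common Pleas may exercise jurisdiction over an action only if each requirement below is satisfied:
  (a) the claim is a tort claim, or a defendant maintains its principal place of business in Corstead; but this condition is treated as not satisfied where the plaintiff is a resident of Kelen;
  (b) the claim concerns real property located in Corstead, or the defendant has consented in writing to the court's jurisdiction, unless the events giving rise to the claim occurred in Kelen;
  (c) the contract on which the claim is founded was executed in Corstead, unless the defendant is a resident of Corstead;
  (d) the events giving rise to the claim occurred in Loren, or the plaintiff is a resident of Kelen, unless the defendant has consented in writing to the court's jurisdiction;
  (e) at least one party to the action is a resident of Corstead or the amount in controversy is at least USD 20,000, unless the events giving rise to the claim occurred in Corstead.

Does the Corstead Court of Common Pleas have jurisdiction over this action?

The Corstead Court of Common Pleas:
  (a) The claim is an employment claim, not a tort claim; the corporate defendant(s) have their principal place of business in Kelen, not Corstead — every alternative fails. Condition not met.
  (b) The claim does not concern real property; no such written consent has been filed — no alternative holds. However, the operative events occurred in Kelen, so the 'unless' proviso supplies this condition. Satisfied.
  (c) The contract was executed in Corstead. Met.
  (d) The operative events occurred in Kelen, not Loren; the plaintiff resides in Corstead, not Kelen — no alternative holds. And no such written consent has been filed, so the proviso does not save it. Fails.
  (e) Nell Drummond resides in Corstead, so one alternative holds. Met.
  → No jurisdiction.

No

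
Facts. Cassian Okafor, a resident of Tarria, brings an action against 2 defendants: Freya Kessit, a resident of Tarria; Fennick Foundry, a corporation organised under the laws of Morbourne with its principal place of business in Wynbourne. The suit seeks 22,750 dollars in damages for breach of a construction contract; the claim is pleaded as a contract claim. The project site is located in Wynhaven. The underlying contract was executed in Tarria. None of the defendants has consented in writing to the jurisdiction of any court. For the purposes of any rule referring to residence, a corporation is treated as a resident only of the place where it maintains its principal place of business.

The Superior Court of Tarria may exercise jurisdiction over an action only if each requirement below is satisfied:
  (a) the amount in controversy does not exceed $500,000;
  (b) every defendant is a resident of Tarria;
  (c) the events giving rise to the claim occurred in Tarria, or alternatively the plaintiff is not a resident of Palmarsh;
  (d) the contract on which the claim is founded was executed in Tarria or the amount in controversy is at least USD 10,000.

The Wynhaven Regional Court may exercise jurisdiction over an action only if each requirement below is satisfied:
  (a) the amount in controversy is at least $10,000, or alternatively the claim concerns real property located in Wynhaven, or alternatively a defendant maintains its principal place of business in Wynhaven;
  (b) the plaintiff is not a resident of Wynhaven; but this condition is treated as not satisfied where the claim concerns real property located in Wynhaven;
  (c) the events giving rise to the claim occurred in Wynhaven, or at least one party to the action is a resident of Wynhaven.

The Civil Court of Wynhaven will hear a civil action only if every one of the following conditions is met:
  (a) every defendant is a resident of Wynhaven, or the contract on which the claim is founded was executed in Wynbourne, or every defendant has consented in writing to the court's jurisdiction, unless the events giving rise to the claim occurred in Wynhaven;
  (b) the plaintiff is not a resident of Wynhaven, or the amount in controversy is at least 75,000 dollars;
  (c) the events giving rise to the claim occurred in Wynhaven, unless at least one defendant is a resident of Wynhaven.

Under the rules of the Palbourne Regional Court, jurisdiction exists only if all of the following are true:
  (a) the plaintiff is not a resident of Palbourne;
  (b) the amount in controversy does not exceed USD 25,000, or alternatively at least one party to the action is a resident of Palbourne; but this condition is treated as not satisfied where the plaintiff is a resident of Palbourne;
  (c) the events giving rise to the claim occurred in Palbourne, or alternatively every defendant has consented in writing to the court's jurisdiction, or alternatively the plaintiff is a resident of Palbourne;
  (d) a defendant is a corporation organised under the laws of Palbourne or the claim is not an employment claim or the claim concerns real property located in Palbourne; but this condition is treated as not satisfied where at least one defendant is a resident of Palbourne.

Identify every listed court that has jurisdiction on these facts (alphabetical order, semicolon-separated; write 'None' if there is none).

the Civil Court of Wynhaven; the Wynhaven Regional Court

The Superior Court of Tarria:
  (a) The amount in controversy is 22,750 dollars, within the 500,000 dollars ceiling. Satisfied.
  (b) The defendants reside as follows — Freya Kessit in Tarria, Fennick Foundry in Wynbourne — not all in Tarria. Condition not met.
  (c) The plaintiff resides in Tarria, which is not Palmarsh, so this disjunct is met. Condition met.
  (d) The contract was executed in Tarria, so this disjunct is met. Met.
  → No jurisdiction.
The Wynhaven Regional Court:
  (a) The amount in controversy is 22,750 dollars, which meets the 10,000 dollars floor, so one alternative holds. Met.
  (b) The plaintiff resides in Tarria, which is not Wynhaven. The exception is not triggered, since the claim does not concern real property. Met.
  (c) The operative events occurred in Wynhaven, which satisfies one of the alternatives. Condition met.
  → Every requirement is satisfied — jurisdiction.
The Civil Court of Wynhaven:
  (a) The defendants reside as follows — Freya Kessit in Tarria, Fennick Foundry in Wynbourne — not all in Wynhaven; the contract was executed in Tarria, not Wynbourne; no such written consent has been filed — every alternative fails. However, the operative events occurred in Wynhaven, so the 'unless' proviso supplies this condition. Satisfied.
  (b) The plaintiff resides in Tarria, which is not Wynhaven, so this disjunct is met. Satisfied.
  (c) The operative events occurred in Wynhaven. Condition met.
  → Jurisdiction lies.
The Palbourne Regional Court:
  (a) The plaintiff resides in Tarria, which is not Palbourne. Satisfied.
  (b) The amount in controversy is 22,750 dollars, within the USD 25,000 ceiling, which satisfies one of the alternatives. The exception is not triggered, since the plaintiff resides in Tarria, not Palbourne. Condition met.
  (c) The operative events occurred in Wynhaven, not Palbourne; no such written consent has been filed; the plaintiff resides in Tarria, not Palbourne — none of the alternatives is met. Not satisfied.
  (d) The claim is a contract claim, not an employment claim, so this disjunct is met. The exception is not triggered, since no defendant resides in Palbourne (they reside in Tarria, Wynbourne). Condition met.
  → Not every requirement is met — no jurisdiction.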